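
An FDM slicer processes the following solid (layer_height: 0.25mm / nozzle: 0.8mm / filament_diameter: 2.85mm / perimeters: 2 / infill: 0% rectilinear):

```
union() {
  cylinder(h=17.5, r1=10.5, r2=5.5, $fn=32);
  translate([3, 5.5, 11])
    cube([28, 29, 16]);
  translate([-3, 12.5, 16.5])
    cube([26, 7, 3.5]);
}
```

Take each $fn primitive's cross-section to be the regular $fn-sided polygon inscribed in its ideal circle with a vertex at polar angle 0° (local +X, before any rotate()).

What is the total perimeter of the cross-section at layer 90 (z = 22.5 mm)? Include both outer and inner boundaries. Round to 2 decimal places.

114.00 mm

At z = 22.5 mm: the cone does not reach this height (z outside [0, 17.5]); the cube at (3, 5.5) is present — its section is the full 28×29 rectangle (perimeter 114.00 mm); the cube at (-3, 12.5) does not reach this height (z outside [16.5, 20]); Taking the union: only the 28×29 cube at (3, 5.5) is present, so the union is just that shape — boundary = 114.00 mm. Overall, the cross-section is a single solid region. Total boundary length (outer) = 114.00 mm.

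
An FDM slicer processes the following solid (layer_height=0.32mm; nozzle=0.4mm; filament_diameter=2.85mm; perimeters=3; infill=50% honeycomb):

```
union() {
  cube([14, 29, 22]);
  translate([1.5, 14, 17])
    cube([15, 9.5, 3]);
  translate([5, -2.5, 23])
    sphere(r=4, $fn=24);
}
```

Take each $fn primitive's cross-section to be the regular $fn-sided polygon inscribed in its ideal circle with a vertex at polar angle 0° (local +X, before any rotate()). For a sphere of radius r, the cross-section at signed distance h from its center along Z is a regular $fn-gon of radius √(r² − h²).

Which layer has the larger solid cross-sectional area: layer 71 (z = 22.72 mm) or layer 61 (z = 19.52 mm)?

layer 61 (z = 19.52 mm)

Layer 71 (z = 22.72): the cube is not intersected at this z (z outside [0, 22]); the cube at (1.5, 14) is absent (z outside [17, 20]); the sphere at (5, -2.5): section is a regular 24-gon, circumradius = √(r²−h²) = √(4²−0.28²) = 3.990 (area = (24/2)·3.990²·sin(360°/24) = 49.45 mm²); Taking the union: only the r=4 sphere at (5, -2.5) is present, so the union is just that shape — area = 49.45 mm². So its area = 49.45 mm². Layer 61 (z = 19.52): the 14×29 cube contributes its full rectangle (area 406.00 mm²); the 15×9.5 cube at (1.5, 14) contributes its full rectangle (area 142.50 mm²); the r=4 sphere at (5, -2.5) slices to a regular 24-gon of circumradius 1.972 (√(r²−h²) with h=3.48 from center) (area = (24/2)·1.972²·sin(360°/24) = 12.08 mm²); Merging all regions: the regions partially overlap — summed areas 560.58 mm² minus the doubly-counted overlap 118.75 mm² gives 441.83 mm² — area = 441.83 mm². So its area = 441.83 mm². Layer 61 is larger (441.83 vs 49.45 mm²).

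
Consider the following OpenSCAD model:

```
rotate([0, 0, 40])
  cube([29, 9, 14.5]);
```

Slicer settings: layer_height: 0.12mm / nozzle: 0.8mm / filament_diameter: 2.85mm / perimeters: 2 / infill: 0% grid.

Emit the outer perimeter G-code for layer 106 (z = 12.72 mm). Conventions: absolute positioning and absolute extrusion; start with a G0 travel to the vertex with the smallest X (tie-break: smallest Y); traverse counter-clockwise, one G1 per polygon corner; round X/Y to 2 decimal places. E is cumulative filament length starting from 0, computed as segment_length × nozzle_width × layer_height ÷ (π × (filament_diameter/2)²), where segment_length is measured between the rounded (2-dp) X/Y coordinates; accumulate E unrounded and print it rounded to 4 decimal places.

At z = 12.72 mm: the cube is present — its section is the full 29×9 rectangle; (whole slice rotated 40° about Z — lengths, areas and connectivity unchanged). The outline is a single polygon with 4 vertices. Extrusion per mm of travel: 0.8 × 0.12 / (π × 1.425²) = 0.015048. Accumulating E over each segment gives final E = 1.1440.

G0 X-5.79 Y6.89 Z12.72
G1 X0.00 Y0.00 E0.1354
G1 X22.22 Y18.64 E0.5719
G1 X16.43 Y25.54 E0.7074
G1 X-5.79 Y6.89 E1.1440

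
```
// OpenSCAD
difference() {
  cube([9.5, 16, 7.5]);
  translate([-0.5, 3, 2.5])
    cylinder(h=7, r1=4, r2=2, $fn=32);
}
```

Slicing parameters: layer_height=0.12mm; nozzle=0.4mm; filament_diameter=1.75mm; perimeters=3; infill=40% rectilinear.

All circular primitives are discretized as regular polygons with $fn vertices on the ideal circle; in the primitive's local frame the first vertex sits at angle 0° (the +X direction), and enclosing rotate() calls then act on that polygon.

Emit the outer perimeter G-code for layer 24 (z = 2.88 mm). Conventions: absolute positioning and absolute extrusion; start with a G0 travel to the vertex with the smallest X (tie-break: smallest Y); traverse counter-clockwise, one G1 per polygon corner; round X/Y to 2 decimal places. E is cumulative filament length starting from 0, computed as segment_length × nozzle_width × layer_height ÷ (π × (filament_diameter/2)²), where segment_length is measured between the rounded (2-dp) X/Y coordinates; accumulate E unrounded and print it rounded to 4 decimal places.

G0 X0.00 Y6.84 Z2.88
G1 X0.26 Y6.82 E0.0052
G1 X0.99 Y6.60 E0.0204
G1 X1.66 Y6.24 E0.0356
G1 X2.25 Y5.75 E0.0509
G1 X2.74 Y5.16 E0.0662
G1 X3.10 Y4.49 E0.0814
G1 X3.32 Y3.76 E0.0966
G1 X3.39 Y3.00 E0.1118
G1 X3.32 Y2.24 E0.1271
G1 X3.10 Y1.51 E0.1423
G1 X2.74 Y0.84 E0.1575
G1 X2.25 Y0.25 E0.1728
G1 X1.95 Y0.00 E0.1806
G1 X9.50 Y0.00 E0.3312
G1 X9.50 Y16.00 E0.6505
G1 X0.00 Y16.00 E0.8401
G1 X0.00 Y6.84 E1.0229

At z = 2.88 mm: the cube (footprint 9.5×16) is included at this height; the cone at (-0.5, 3): at t=0.054 of its height the radius interpolates to r₁+(r₂−r₁)t = 3.891, giving a regular 32-gon of that circumradius; After the difference (first − rest): starting from the 9.5×16 cube, the cone at (-0.5, 3) partially overlaps it — only the 18.72 mm² overlap (of its 47.27 mm²) is removed, clipping the outline — 1 connected region. The outline is a single polygon with 17 vertices. Extrusion per mm of travel: 0.4 × 0.12 / (π × 0.875²) = 0.019956. Accumulating E over each segment gives final E = 1.0229.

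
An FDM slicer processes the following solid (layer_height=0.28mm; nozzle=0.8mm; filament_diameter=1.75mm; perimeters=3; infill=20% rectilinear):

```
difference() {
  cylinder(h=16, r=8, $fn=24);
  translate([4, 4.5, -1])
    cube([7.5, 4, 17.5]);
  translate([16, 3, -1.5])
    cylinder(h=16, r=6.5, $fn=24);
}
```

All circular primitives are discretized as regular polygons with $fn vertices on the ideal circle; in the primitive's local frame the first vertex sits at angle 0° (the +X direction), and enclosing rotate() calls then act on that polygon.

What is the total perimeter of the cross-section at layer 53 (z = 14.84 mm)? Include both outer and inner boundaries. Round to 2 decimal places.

51.55 mm

At z = 14.84 mm: the cylinder: section is a regular 24-gon, circumradius r=8 (perimeter = 2·24·8.000·sin(180°/24) = 50.12 mm); the 7.5×4 cube at (4, 4.5) contributes its full rectangle (perimeter 23.00 mm); the cylinder at (16, 3) does not reach this height (z outside [-1.5, 14.5]); Subtracting the remaining from the first: starting from the r=8 cylinder, the 7.5×4 cube at (4, 4.5) partially overlaps it — only the 3.48 mm² overlap (of its 30.00 mm²) is removed, clipping the outline — boundary = 51.55 mm. Overall, the cross-section is a single solid region. Total boundary length (outer) = 51.55 mm.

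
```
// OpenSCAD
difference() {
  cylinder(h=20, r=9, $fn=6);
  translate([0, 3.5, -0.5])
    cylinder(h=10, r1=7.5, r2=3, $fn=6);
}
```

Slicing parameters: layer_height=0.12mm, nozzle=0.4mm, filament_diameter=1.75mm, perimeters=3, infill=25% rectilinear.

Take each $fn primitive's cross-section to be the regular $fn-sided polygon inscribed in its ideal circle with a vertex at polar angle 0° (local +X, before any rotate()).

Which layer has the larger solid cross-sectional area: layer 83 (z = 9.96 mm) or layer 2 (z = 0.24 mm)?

layer 83 (z = 9.96 mm)

Layer 83 (z = 9.96): the r=9 cylinder gives a regular 6-gon of circumradius 9 (constant along its height) (area = (6/2)·9.000²·sin(360°/6) = 210.44 mm²); the cone at (0, 3.5) is absent (z outside [-0.5, 9.5]); After the difference (first − rest): none of the subtracted shapes is present at this height, so the r=9 cylinder is unchanged — area = 210.44 mm². So its area = 210.44 mm². Layer 2 (z = 0.24): the r=9 cylinder gives a regular 6-gon of circumradius 9 (constant along its height) (area = (6/2)·9.000²·sin(360°/6) = 210.44 mm²); the cone at (0, 3.5): at t=0.074 of its height the radius interpolates to r₁+(r₂−r₁)t = 7.167, giving a regular 6-gon of that circumradius (area = (6/2)·7.167²·sin(360°/6) = 133.45 mm²); Taking the first minus the rest: starting from the r=9 cylinder (210.44 mm²), the cone at (0, 3.5) partially overlaps it — only the 115.99 mm² overlap (of its 133.45 mm²) is removed, clipping the outline — area = 94.45 mm². So its area = 94.45 mm². Layer 83 is larger (210.44 vs 94.45 mm²).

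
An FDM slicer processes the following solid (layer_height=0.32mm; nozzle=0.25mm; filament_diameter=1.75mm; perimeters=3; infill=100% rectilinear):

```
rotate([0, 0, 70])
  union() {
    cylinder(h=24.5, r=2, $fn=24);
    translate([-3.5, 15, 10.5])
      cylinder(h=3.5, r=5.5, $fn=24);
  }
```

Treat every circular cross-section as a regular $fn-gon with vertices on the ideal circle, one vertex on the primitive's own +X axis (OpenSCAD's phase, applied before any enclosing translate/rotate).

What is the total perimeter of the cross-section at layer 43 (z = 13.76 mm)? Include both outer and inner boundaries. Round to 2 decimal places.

At z = 13.76 mm: the r=2 cylinder contributes a regular 24-gon of circumradius 2 (perimeter = 2·24·2.000·sin(180°/24) = 12.53 mm); the cylinder at (-3.5, 15): section is a regular 24-gon, circumradius r=5.5 (perimeter = 2·24·5.500·sin(180°/24) = 34.46 mm); Combining (union): the 2 present regions are separate (no shared area or edge), so areas and boundary lengths simply add and each stays a separate island — boundary = 46.99 mm; (whole slice rotated 70° about Z — lengths, areas and connectivity unchanged). Overall, the cross-section has 2 separate islands. Total boundary length (outer) = 46.99 mm.

46.99 mm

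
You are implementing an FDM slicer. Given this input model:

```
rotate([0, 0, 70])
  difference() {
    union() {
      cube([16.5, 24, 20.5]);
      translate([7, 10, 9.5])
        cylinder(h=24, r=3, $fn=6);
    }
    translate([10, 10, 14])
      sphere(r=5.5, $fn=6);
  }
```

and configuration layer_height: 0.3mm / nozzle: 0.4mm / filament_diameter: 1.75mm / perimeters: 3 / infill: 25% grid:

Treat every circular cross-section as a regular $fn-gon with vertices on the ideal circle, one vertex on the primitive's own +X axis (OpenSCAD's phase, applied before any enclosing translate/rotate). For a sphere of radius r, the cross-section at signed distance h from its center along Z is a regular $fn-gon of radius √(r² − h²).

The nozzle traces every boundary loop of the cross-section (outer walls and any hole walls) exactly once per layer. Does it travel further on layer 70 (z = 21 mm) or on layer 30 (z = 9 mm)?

layer 30 (z = 9 mm)

Layer 70 (z = 21): the cube does not reach this height (z outside [0, 20.5]); the cylinder at (7, 10): section is a regular 6-gon, circumradius r=3 (perimeter = 2·6·3.000·sin(180°/6) = 18.00 mm); Merging all regions: only the r=3 cylinder at (7, 10) is present, so the union is just that shape — boundary = 18.00 mm; the sphere at (10, 10) is absent (|z−center|=7.000 > r=5.5); Taking the first minus the rest: none of the subtracted shapes is present at this height, so the result so far is unchanged — boundary = 18.00 mm; (rotated 70° about Z; rotation is an isometry so areas/perimeters/island counts are preserved). So its perimeter = 18.00 mm. Layer 30 (z = 9): the cube is present — its section is the full 16.5×24 rectangle (perimeter 81.00 mm); the cylinder at (7, 10) is absent (z outside [9.5, 33.5]); Taking the union: only the 16.5×24 cube is present, so the union is just that shape — boundary = 81.00 mm; the r=5.5 sphere at (10, 10) contributes a regular 6-gon of circumradius √(5.5²−5²) = 2.291 (perimeter = 2·6·2.291·sin(180°/6) = 13.75 mm); After the difference (first − rest): starting from the result so far, the r=5.5 sphere at (10, 10) lies wholly inside it (removes its full 13.64 mm² and its 13.75 mm outline becomes a hole wall) — boundary (outer + 1 inner loop) = 94.75 mm; (rotated 70° about Z; rotation is an isometry so areas/perimeters/island counts are preserved). So its perimeter = 94.75 mm. Layer 30 is larger (94.75 vs 18.00 mm).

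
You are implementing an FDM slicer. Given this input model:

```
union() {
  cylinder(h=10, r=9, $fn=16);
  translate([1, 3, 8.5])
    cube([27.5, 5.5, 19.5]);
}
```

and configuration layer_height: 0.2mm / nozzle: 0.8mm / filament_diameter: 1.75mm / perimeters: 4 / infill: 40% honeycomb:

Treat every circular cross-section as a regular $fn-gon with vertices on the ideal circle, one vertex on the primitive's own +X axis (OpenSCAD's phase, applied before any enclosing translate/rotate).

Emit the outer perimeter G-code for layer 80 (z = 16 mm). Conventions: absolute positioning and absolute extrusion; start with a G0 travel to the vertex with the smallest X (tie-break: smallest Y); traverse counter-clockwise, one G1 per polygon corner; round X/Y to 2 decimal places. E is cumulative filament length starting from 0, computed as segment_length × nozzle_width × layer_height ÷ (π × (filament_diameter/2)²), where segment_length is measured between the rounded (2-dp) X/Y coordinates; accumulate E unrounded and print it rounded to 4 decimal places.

G0 X1.00 Y3.00 Z16.00
G1 X28.50 Y3.00 E1.8293
G1 X28.50 Y8.50 E2.1952
G1 X1.00 Y8.50 E4.0245
G1 X1.00 Y3.00 E4.3903

At z = 16 mm: the cylinder is not intersected at this z (z outside [0, 10]); the 27.5×5.5 cube at (1, 3) contributes its full rectangle; Merging all regions: only the 27.5×5.5 cube at (1, 3) is present, so the union is just that shape — 1 connected region. The outline is a single polygon with 4 vertices. Extrusion per mm of travel: 0.8 × 0.2 / (π × 0.875²) = 0.066520. Accumulating E over each segment gives final E = 4.3903.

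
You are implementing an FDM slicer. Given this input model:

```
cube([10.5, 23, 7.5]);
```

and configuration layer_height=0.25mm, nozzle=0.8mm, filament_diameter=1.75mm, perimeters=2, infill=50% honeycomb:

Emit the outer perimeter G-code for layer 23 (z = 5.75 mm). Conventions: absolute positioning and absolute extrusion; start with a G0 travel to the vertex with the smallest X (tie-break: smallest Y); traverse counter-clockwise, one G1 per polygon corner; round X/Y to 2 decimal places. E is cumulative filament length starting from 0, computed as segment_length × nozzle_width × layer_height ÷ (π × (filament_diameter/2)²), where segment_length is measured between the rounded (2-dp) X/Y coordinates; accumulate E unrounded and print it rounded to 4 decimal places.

G0 X0.00 Y0.00 Z5.75
G1 X10.50 Y0.00 E0.8731
G1 X10.50 Y23.00 E2.7855
G1 X0.00 Y23.00 E3.6586
G1 X0.00 Y0.00 E5.5711

At z = 5.75 mm: the cube (footprint 10.5×23) is included at this height. The outline is a single polygon with 4 vertices. Extrusion per mm of travel: 0.8 × 0.25 / (π × 0.875²) = 0.083150. Accumulating E over each segment gives final E = 5.5711.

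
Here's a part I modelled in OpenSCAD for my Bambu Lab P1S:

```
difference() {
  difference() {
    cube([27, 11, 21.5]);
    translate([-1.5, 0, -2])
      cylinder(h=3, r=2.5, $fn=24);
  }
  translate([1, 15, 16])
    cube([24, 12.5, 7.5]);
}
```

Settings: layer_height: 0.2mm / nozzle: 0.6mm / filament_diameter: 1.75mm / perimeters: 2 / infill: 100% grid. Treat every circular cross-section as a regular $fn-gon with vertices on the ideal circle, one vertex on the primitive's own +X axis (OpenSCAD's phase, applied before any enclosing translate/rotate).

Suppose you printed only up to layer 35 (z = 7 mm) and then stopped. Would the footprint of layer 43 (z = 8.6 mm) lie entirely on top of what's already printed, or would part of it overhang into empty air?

entirely on top

Compare the two slices. At z = 7: the cube is present — its section is the full 27×11 rectangle (area 297.00 mm²); the cylinder at (-1.5, 0) is absent (z outside [-2, 1]); Subtracting the remaining from the first: none of the subtracted shapes is present at this height, so the 27×11 cube is unchanged — area = 297.00 mm²; the cube at (1, 15) is not intersected at this z (z outside [16, 23.5]); Subtracting the remaining from the first: none of the subtracted shapes is present at this height, so that combined region is unchanged — area = 297.00 mm². At z = 8.6: the cube (footprint 27×11) is included at this height (area 297.00 mm²); the cylinder at (-1.5, 0) is absent (z outside [-2, 1]); Subtracting the remaining from the first: none of the subtracted shapes is present at this height, so the 27×11 cube is unchanged — area = 297.00 mm²; the cube at (1, 15) is absent (z outside [16, 23.5]); After the difference (first − rest): none of the subtracted shapes is present at this height, so that combined region is unchanged — area = 297.00 mm². Checking containment: the cross-section at z = 8.6 is a subset of the cross-section at z = 7.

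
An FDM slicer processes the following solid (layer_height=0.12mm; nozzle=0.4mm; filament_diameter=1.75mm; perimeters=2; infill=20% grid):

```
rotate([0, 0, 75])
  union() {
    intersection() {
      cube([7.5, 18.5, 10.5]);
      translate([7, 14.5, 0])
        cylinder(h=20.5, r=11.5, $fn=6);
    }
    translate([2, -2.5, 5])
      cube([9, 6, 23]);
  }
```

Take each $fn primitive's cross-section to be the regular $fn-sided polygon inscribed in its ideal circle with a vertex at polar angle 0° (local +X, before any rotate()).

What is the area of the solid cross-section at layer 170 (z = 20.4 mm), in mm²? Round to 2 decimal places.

54.00 mm²

At z = 20.4 mm: the cube does not reach this height (z outside [0, 10.5]); the r=11.5 cylinder at (7, 14.5) contributes a regular 6-gon of circumradius 11.5 (area = (6/2)·11.500²·sin(360°/6) = 343.60 mm²); After intersecting: at least one operand is absent at this height, so nothing remains; the cube at (2, -2.5) (footprint 9×6) is included at this height (area 54.00 mm²); Merging all regions: only the 9×6 cube at (2, -2.5) is present, so the union is just that shape — area = 54.00 mm²; (whole slice rotated 75° about Z — lengths, areas and connectivity unchanged). Overall, the cross-section is a single solid region. Net area = 54.00 mm².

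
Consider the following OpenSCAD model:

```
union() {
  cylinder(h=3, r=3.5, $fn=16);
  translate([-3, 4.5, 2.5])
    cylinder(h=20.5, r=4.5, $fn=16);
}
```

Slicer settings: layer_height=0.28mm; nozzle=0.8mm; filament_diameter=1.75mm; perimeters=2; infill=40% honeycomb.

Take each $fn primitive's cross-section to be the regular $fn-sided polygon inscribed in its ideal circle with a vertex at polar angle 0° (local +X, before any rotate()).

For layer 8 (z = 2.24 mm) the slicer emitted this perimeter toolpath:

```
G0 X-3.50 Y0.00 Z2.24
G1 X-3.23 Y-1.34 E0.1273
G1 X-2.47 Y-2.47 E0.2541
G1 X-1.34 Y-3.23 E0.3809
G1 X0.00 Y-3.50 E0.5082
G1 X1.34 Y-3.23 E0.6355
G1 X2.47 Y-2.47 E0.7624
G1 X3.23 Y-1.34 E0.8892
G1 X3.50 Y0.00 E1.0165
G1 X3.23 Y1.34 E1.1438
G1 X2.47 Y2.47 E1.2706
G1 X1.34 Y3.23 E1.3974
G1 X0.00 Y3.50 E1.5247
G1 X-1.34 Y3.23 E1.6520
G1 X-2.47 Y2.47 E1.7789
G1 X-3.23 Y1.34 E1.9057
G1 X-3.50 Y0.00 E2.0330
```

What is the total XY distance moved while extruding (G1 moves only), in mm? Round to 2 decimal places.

21.83 mm

Sum the Euclidean lengths of each G1 segment: total = 21.83 mm.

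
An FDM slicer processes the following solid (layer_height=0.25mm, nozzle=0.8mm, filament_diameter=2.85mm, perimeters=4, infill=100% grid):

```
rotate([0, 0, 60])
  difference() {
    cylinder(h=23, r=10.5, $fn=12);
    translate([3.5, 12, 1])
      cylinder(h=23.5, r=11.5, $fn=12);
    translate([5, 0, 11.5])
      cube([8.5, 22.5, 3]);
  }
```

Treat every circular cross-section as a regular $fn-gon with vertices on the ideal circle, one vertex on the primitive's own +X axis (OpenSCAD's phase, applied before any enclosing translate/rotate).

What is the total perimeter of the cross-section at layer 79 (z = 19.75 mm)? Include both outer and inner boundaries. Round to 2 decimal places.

At z = 19.75 mm: the r=10.5 cylinder contributes a regular 12-gon of circumradius 10.5 (perimeter = 2·12·10.500·sin(180°/12) = 65.22 mm); the cylinder at (3.5, 12): section is a regular 12-gon, circumradius r=11.5 (perimeter = 2·12·11.500·sin(180°/12) = 71.43 mm); the cube at (5, 0) does not reach this height (z outside [11.5, 14.5]); Taking the first minus the rest: starting from the r=10.5 cylinder, the r=11.5 cylinder at (3.5, 12) partially overlaps it — only the 110.42 mm² overlap (of its 396.75 mm²) is removed, clipping the outline — boundary = 63.95 mm; (whole slice rotated 60° about Z — lengths, areas and connectivity unchanged). Overall, the cross-section is a single solid region. Total boundary length (outer) = 63.95 mm.

63.95 mm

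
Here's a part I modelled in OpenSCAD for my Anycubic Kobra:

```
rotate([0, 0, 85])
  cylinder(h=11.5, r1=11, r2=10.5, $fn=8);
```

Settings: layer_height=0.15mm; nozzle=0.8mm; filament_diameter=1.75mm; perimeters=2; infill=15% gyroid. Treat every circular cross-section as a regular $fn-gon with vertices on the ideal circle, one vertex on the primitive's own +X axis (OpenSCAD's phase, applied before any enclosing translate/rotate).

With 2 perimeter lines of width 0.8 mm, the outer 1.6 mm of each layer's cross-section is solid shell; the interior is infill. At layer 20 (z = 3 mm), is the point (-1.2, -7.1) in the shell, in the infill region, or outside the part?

infill

At z = 3 mm: the cone contributes a regular 8-gon of circumradius 10.870 (interpolated between r1=11 and r2=10.5 at t=0.261); (whole slice rotated 85° about Z — lengths, areas and connectivity unchanged). Overall, the cross-section is a single solid region. Undo the 85° rotation: the query point maps to (-7.178, 0.577) in the un-rotated model frame. The nearest boundary edge runs (-7.69, 7.69)→(-10.87, 0.00); distance from the point to it = 3.19 mm. The point is inside the cross-section and 3.19 mm from the nearest boundary — more than the 1.6 mm shell width (2 × 0.8), so it's in the infill interior.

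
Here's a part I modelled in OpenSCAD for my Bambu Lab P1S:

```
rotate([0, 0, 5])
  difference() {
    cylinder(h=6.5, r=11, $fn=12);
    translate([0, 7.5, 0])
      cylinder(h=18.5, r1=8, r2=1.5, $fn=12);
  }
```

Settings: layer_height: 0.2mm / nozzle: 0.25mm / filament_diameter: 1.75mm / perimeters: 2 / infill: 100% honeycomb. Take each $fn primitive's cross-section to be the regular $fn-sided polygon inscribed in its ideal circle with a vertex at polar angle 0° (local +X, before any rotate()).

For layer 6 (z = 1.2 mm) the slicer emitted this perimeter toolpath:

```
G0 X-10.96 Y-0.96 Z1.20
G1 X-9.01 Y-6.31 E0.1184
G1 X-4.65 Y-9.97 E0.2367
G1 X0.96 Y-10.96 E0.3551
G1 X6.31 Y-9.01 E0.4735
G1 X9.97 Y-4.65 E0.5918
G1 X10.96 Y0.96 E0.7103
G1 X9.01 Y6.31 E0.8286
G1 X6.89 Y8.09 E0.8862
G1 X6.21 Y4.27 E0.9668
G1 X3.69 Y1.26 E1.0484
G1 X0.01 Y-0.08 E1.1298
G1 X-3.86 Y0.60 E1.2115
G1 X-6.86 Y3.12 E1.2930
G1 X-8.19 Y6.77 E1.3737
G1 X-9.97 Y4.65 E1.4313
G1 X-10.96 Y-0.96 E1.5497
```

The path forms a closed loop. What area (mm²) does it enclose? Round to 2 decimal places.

242.38 mm²

Apply the shoelace formula to the sequence of (X, Y) vertices; enclosed area = 242.38 mm².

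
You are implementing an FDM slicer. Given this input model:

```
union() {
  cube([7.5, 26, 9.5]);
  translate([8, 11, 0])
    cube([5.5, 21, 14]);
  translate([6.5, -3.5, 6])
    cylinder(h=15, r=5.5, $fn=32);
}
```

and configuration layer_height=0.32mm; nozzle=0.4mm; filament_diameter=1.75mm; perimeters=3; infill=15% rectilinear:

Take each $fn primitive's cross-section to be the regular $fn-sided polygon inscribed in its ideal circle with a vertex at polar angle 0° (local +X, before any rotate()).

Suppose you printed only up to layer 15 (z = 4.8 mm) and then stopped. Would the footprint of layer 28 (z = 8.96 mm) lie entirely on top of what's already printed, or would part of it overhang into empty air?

part overhangs

Compare the two slices. At z = 4.8: the cube (footprint 7.5×26) is included at this height (area 195.00 mm²); the cube at (8, 11) is present — its section is the full 5.5×21 rectangle (area 115.50 mm²); the cylinder at (6.5, -3.5) is absent (z outside [6, 21]); Merging all regions: the 2 present regions are separate (no shared area or edge), so areas and boundary lengths simply add and each stays a separate island — area = 310.50 mm². At z = 8.96: the cube (footprint 7.5×26) is included at this height (area 195.00 mm²); the 5.5×21 cube at (8, 11) contributes its full rectangle (area 115.50 mm²); the cylinder at (6.5, -3.5): section is a regular 32-gon, circumradius r=5.5 (area = (32/2)·5.500²·sin(360°/32) = 94.42 mm²); Merging all regions: the regions partially overlap — summed areas 404.92 mm² minus the doubly-counted overlap 7.77 mm² gives 397.16 mm² — area = 397.16 mm². Checking containment: at z = 8.96 the cross-section extends beyond the z = 4.8 cross-section by about 86.66 mm².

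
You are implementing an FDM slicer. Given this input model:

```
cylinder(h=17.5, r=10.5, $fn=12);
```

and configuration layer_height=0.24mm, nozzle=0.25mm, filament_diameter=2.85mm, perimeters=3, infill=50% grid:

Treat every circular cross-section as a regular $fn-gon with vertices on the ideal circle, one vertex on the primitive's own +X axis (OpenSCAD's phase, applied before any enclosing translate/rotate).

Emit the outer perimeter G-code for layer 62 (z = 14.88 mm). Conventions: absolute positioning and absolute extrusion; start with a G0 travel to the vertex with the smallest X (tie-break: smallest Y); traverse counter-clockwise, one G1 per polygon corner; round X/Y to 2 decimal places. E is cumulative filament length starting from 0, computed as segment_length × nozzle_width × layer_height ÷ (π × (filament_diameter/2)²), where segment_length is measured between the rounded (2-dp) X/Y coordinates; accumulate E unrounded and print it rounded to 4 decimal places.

At z = 14.88 mm: the cylinder: section is a regular 12-gon, circumradius r=10.5. The outline is a single polygon with 12 vertices. Extrusion per mm of travel: 0.25 × 0.24 / (π × 1.425²) = 0.009405. Accumulating E over each segment gives final E = 0.6133.

G0 X-10.50 Y0.00 Z14.88
G1 X-9.09 Y-5.25 E0.0511
G1 X-5.25 Y-9.09 E0.1022
G1 X0.00 Y-10.50 E0.1533
G1 X5.25 Y-9.09 E0.2045
G1 X9.09 Y-5.25 E0.2555
G1 X10.50 Y0.00 E0.3067
G1 X9.09 Y5.25 E0.3578
G1 X5.25 Y9.09 E0.4089
G1 X0.00 Y10.50 E0.4600
G1 X-5.25 Y9.09 E0.5111
G1 X-9.09 Y5.25 E0.5622
G1 X-10.50 Y0.00 E0.6133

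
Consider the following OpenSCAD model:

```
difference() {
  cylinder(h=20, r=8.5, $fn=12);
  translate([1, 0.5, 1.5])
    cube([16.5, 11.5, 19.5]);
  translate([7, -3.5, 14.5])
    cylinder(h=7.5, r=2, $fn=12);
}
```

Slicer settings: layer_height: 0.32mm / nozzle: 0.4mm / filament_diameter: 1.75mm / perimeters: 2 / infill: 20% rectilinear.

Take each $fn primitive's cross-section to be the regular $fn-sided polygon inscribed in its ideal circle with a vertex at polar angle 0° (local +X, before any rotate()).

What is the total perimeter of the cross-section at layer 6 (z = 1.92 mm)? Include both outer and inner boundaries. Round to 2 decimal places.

At z = 1.92 mm: the r=8.5 cylinder contributes a regular 12-gon of circumradius 8.5 (perimeter = 2·12·8.500·sin(180°/12) = 52.80 mm); the 16.5×11.5 cube at (1, 0.5) contributes its full rectangle (perimeter 56.00 mm); the cylinder at (7, -3.5) is absent (z outside [14.5, 22]); Subtracting the remaining from the first: starting from the r=8.5 cylinder, the 16.5×11.5 cube at (1, 0.5) partially overlaps it — only the 42.10 mm² overlap (of its 189.75 mm²) is removed, clipping the outline — boundary = 56.25 mm. Overall, the cross-section is a single solid region. Total boundary length (outer) = 56.25 mm.

56.25 mm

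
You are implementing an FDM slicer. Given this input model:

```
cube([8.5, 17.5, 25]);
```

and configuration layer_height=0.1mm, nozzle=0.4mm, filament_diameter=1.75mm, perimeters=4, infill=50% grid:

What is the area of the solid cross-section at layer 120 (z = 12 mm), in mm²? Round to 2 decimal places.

148.75 mm²

At z = 12 mm: the cube (footprint 8.5×17.5) is included at this height (area 148.75 mm²). Overall, the cross-section is a single solid region. Net area = 148.75 mm².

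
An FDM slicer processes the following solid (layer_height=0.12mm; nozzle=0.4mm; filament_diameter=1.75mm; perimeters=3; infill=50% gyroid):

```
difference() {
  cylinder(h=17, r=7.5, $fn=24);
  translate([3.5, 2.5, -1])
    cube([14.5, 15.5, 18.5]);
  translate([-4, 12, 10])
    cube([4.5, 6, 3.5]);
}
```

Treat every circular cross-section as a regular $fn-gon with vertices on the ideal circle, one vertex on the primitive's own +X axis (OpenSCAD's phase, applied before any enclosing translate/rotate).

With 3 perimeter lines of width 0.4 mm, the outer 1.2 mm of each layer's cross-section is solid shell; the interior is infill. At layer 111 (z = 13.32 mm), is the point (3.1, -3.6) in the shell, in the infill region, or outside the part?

infill

At z = 13.32 mm: the r=7.5 cylinder contributes a regular 24-gon of circumradius 7.5; the cube at (3.5, 2.5) (footprint 14.5×15.5) is included at this height; the cube at (-4, 12) (footprint 4.5×6) is included at this height; After the difference (first − rest): starting from the r=7.5 cylinder, the 14.5×15.5 cube at (3.5, 2.5) partially overlaps it — only the 9.03 mm² overlap (of its 224.75 mm²) is removed, clipping the outline; the 4.5×6 cube at (-4, 12) misses the remaining region (no effect) — 1 connected region. Overall, the cross-section is a single solid region. The nearest boundary edge runs (5.30, -5.30)→(3.75, -6.50); distance from the point to it = 2.69 mm. The point is inside the cross-section and 2.69 mm from the nearest boundary — more than the 1.2 mm shell width (3 × 0.4), so it's in the infill interior.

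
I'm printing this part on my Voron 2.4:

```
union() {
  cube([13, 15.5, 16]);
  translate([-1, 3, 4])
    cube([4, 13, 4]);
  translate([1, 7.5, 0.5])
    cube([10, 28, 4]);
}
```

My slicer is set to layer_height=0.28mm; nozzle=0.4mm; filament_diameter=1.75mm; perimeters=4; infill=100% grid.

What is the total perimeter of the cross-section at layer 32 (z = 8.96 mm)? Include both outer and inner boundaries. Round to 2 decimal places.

57.00 mm

At z = 8.96 mm: the cube (footprint 13×15.5) is included at this height (perimeter 57.00 mm); the cube at (-1, 3) is not intersected at this z (z outside [4, 8]); the cube at (1, 7.5) is not intersected at this z (z outside [0.5, 4.5]); Merging all regions: only the 13×15.5 cube is present, so the union is just that shape — boundary = 57.00 mm. Overall, the cross-section is a single solid region. Total boundary length (outer) = 57.00 mm.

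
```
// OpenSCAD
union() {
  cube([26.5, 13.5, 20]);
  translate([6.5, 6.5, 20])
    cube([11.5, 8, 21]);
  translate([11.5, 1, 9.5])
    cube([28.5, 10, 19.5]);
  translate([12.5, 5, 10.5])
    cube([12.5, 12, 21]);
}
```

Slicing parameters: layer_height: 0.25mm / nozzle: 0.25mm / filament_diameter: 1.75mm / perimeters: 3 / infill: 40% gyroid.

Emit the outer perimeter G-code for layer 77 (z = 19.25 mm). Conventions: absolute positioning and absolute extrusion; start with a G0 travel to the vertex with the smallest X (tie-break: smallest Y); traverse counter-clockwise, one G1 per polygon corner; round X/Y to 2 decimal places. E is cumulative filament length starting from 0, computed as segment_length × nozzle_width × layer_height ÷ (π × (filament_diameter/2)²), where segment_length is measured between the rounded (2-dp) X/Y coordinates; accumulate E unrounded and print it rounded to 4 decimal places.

At z = 19.25 mm: the 26.5×13.5 cube contributes its full rectangle; the cube at (6.5, 6.5) does not reach this height (z outside [20, 41]); the cube at (11.5, 1) (footprint 28.5×10) is included at this height; the 12.5×12 cube at (12.5, 5) contributes its full rectangle; Combining (union): the regions partially overlap (shared area 256.25 mm²), so overlapping operands fuse into one piece — 1 connected region. The outline is a single polygon with 12 vertices. Extrusion per mm of travel: 0.25 × 0.25 / (π × 0.875²) = 0.025984. Accumulating E over each segment gives final E = 2.9622.

G0 X0.00 Y0.00 Z19.25
G1 X26.50 Y0.00 E0.6886
G1 X26.50 Y1.00 E0.7146
G1 X40.00 Y1.00 E1.0654
G1 X40.00 Y11.00 E1.3252
G1 X26.50 Y11.00 E1.6760
G1 X26.50 Y13.50 E1.7410
G1 X25.00 Y13.50 E1.7799
G1 X25.00 Y17.00 E1.8709
G1 X12.50 Y17.00 E2.1957
G1 X12.50 Y13.50 E2.2866
G1 X0.00 Y13.50 E2.6114
G1 X0.00 Y0.00 E2.9622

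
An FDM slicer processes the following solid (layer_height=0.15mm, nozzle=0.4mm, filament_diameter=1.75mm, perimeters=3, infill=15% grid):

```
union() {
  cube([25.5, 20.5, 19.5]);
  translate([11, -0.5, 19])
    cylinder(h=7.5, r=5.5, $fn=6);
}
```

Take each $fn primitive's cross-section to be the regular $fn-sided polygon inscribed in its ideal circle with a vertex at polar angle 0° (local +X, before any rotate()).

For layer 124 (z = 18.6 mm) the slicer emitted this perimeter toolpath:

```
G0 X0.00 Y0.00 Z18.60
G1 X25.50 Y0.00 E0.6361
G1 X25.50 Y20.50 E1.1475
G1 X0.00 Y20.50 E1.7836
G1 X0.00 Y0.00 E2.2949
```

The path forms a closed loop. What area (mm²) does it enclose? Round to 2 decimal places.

522.75 mm²

Apply the shoelace formula to the sequence of (X, Y) vertices; enclosed area = 522.75 mm².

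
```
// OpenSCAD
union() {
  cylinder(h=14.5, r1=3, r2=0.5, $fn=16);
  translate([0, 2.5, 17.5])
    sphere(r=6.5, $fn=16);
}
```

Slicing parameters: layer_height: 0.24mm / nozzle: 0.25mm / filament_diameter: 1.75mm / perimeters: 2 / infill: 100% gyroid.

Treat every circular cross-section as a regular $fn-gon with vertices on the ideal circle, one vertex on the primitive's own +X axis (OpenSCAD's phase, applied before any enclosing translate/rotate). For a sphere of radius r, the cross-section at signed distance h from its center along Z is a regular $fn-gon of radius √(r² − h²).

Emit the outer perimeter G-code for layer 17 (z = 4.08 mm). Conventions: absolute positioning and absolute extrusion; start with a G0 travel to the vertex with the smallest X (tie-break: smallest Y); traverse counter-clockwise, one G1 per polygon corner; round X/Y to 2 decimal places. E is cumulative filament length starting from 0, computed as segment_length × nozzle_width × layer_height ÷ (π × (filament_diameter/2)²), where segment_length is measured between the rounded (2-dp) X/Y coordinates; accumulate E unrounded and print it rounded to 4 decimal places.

At z = 4.08 mm: the cone contributes a regular 16-gon of circumradius 2.297 (interpolated between r1=3 and r2=0.5 at t=0.281); the sphere at (0, 2.5) is not intersected at this z (|z−center|=13.420 > r=6.5); Merging all regions: only the cone is present, so the union is just that shape — 1 connected region. The outline is a single polygon with 16 vertices. Extrusion per mm of travel: 0.25 × 0.24 / (π × 0.875²) = 0.024945. Accumulating E over each segment gives final E = 0.3575.

G0 X-2.30 Y0.00 Z4.08
G1 X-2.12 Y-0.88 E0.0224
G1 X-1.62 Y-1.62 E0.0447
G1 X-0.88 Y-2.12 E0.0670
G1 X0.00 Y-2.30 E0.0894
G1 X0.88 Y-2.12 E0.1118
G1 X1.62 Y-1.62 E0.1341
G1 X2.12 Y-0.88 E0.1563
G1 X2.30 Y0.00 E0.1787
G1 X2.12 Y0.88 E0.2011
G1 X1.62 Y1.62 E0.2234
G1 X0.88 Y2.12 E0.2457
G1 X0.00 Y2.30 E0.2681
G1 X-0.88 Y2.12 E0.2905
G1 X-1.62 Y1.62 E0.3128
G1 X-2.12 Y0.88 E0.3351
G1 X-2.30 Y0.00 E0.3575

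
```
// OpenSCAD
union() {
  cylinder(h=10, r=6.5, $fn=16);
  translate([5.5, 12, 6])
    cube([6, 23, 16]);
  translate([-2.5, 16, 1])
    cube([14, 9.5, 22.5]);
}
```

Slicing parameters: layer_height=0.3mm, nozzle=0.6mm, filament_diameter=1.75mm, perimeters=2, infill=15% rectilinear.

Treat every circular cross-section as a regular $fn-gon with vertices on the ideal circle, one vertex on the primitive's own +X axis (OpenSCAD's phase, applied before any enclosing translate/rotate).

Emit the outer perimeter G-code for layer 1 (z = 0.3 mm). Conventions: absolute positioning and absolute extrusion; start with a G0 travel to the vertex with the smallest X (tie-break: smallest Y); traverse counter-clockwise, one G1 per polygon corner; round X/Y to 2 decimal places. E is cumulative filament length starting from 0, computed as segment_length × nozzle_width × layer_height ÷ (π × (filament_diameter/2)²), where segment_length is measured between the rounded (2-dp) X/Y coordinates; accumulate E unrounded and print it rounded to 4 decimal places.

G0 X-6.50 Y0.00 Z0.30
G1 X-6.01 Y-2.49 E0.1899
G1 X-4.60 Y-4.60 E0.3798
G1 X-2.49 Y-6.01 E0.5697
G1 X0.00 Y-6.50 E0.7597
G1 X2.49 Y-6.01 E0.9496
G1 X4.60 Y-4.60 E1.1395
G1 X6.01 Y-2.49 E1.3294
G1 X6.50 Y0.00 E1.5193
G1 X6.01 Y2.49 E1.7092
G1 X4.60 Y4.60 E1.8991
G1 X2.49 Y6.01 E2.0891
G1 X0.00 Y6.50 E2.2790
G1 X-2.49 Y6.01 E2.4689
G1 X-4.60 Y4.60 E2.6588
G1 X-6.01 Y2.49 E2.8487
G1 X-6.50 Y0.00 E3.0386

At z = 0.3 mm: the r=6.5 cylinder contributes a regular 16-gon of circumradius 6.5; the cube at (5.5, 12) is not intersected at this z (z outside [6, 22]); the cube at (-2.5, 16) is not intersected at this z (z outside [1, 23.5]); Merging all regions: only the r=6.5 cylinder is present, so the union is just that shape — 1 connected region. The outline is a single polygon with 16 vertices. Extrusion per mm of travel: 0.6 × 0.3 / (π × 0.875²) = 0.074835. Accumulating E over each segment gives final E = 3.0386.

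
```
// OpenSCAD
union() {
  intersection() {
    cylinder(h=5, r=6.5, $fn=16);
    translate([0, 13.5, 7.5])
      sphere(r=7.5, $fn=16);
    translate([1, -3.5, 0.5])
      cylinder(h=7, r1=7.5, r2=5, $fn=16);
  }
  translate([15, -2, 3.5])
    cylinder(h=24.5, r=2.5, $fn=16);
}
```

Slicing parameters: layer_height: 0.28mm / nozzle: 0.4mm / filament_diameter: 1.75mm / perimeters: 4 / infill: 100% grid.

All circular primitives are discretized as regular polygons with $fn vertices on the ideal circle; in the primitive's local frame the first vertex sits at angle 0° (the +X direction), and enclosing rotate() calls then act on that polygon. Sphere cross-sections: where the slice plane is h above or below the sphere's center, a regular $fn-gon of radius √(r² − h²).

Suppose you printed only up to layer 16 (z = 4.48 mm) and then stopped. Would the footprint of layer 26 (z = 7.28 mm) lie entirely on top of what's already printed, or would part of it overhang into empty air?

entirely on top

Compare the two slices. At z = 4.48: the cylinder: section is a regular 16-gon, circumradius r=6.5 (area = (16/2)·6.500²·sin(360°/16) = 129.35 mm²); the r=7.5 sphere at (0, 13.5) contributes a regular 16-gon of circumradius √(7.5²−3.02²) = 6.865 (area = (16/2)·6.865²·sin(360°/16) = 144.29 mm²); the cone at (1, -3.5) contributes a regular 16-gon of circumradius 6.079 (interpolated between r1=7.5 and r2=5 at t=0.569) (area = (16/2)·6.079²·sin(360°/16) = 113.12 mm²); After intersecting: the r=7.5 sphere at (0, 13.5) does not overlap the r=6.5 cylinder (empty); the cone at (1, -3.5) does not overlap the running intersection (empty) — nothing remains; the cylinder at (15, -2): section is a regular 16-gon, circumradius r=2.5 (area = (16/2)·2.500²·sin(360°/16) = 19.13 mm²); Merging all regions: only the r=2.5 cylinder at (15, -2) is present, so the union is just that shape — area = 19.13 mm². At z = 7.28: the cylinder is not intersected at this z (z outside [0, 5]); the sphere at (0, 13.5): section is a regular 16-gon, circumradius = √(r²−h²) = √(7.5²−0.22²) = 7.497 (area = (16/2)·7.497²·sin(360°/16) = 172.06 mm²); the cone at (1, -3.5): at t=0.969 of its height the radius interpolates to r₁+(r₂−r₁)t = 5.079, giving a regular 16-gon of that circumradius (area = (16/2)·5.079²·sin(360°/16) = 78.96 mm²); Keeping only the common overlap: at least one operand is absent at this height, so nothing remains; the cylinder at (15, -2): section is a regular 16-gon, circumradius r=2.5 (area = (16/2)·2.500²·sin(360°/16) = 19.13 mm²); Merging all regions: only the r=2.5 cylinder at (15, -2) is present, so the union is just that shape — area = 19.13 mm². Checking containment: the cross-section at z = 7.28 is a subset of the cross-section at z = 4.48.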